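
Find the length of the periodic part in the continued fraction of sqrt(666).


Run the CF algorithm for sqrt(666).
a_0 = floor(sqrt(666)) = 25; set m_0=0, q_0=1.
Recurrence: m' = q*a - m,  q' = (d - m'^2)/q,  a' = floor((a_0 + m')/q').
  step 1: m=25, q=41, a=1
  step 2: m=16, q=10, a=4
  step 3: m=24, q=9, a=5
  step 4: m=21, q=25, a=1
  step 5: m=4, q=26, a=1
  step 6: m=22, q=7, a=6
  step 7: m=20, q=38, a=1
  step 8: m=18, q=9, a=4
  step 9: m=18, q=38, a=1
  step 10: m=20, q=7, a=6
  step 11: m=22, q=26, a=1
  step 12: m=4, q=25, a=1
  step 13: m=21, q=9, a=5
  step 14: m=24, q=10, a=4
  step 15: m=16, q=41, a=1
  step 16: m=25, q=1, a=50
a_16 = 2*a_0 = 50, so the period closes here.
sqrt(666) = [25; 1, 4, 5, 1, 1, 6, 1, 4, 1, 6, 1, 1, 5, 4, 1, 50]
Period length = 16

16


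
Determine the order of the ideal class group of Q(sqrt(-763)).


K = Q(sqrt(-763)). d mod 4 = 1, so D = disc(K) = d = -763
h(K) equals the number of primitive reduced positive-definite forms (a, b, c) = a*x^2 + b*x*y + c*y^2 with b^2 - 4ac = D,
where reduced means |b| <= a <= c, with b >= 0 whenever |b| = a or a = c, and primitive means gcd(a, b, c) = 1.
Reduced forces 3a^2 <= |D| = 763, so 1 <= a <= 15; b must have the parity of D, and c = (b^2 - D)/(4a) must be an integer >= a.
Enumerate a = 1..15, b in [-a, a]:
  a=1: (1, 1, 191)  [1]
  a=2..6: none
  a=7: (7, 7, 29)  [1]
  a=8..12: none
  a=13: (13, -11, 17), (13, 11, 17)  [2]
  a=14..15: none
Total reduced forms: 1 + 1 + 2 = 4
h = 4

4


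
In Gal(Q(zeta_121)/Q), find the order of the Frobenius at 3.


The Frobenius at p in Gal(Q(zeta_n)/Q) = (Z/nZ)* is the class of p, so its order is ord_121(3), the smallest k >= 1 with 3^k = 1 mod 121.
n = 121 = 11^2, phi(121) = 110; the order divides phi(n).
Divisors of 110: 1, 2, 5, 10, 11, 22, 55, 110
Repeated squaring mod 121: 3^1 = 3, 3^2 = 9, 3^4 = 81, 3^8 = 27, 3^16 = 3, 3^32 = 9, 3^64 = 81
Test divisors in increasing order:
  k=1: 3^1 = 3 mod 121
  k=2: 3^2 = 9 mod 121
  k=5: 3^5 = 81 * 3 = 1 mod 121  <- first divisor giving 1
Order = 5

5


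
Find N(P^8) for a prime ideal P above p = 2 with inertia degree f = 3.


N(P^a) = p^(a*f)
= 2^(8*3)
= 2^24
= 16777216

16777216


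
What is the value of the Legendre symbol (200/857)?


p = 857 is prime, so compute (200/857) with the reciprocity algorithm (Jacobi-symbol steps: pull out 2s via (2/n), flip via reciprocity, reduce):
  pull out 2: (2/857) = +1  (since 857 mod 8 = 1)
  pull out 2: (2/857) = +1  (since 857 mod 8 = 1)
  pull out 2: (2/857) = +1  (since 857 mod 8 = 1)
  reciprocity: (25/857) -> +(857/25)
  reduce: (7/25)
  reciprocity: (7/25) -> +(25/7)
  reduce: (4/7)
  pull out 2: (2/7) = +1  (since 7 mod 8 = 7)
  pull out 2: (2/7) = +1  (since 7 mod 8 = 7)
  (1/7) = 1
Product of signs = 1
(200/857) = 1

1


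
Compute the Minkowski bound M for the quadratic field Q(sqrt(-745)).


d = -745, d mod 4 = 3, so disc(K) = 4d = -2980; |disc(K)| = 2980
Imaginary quadratic field, so n = 2, s = r2 = 1, r1 = 0
M = (n!/n^n) * (4/pi)^s * sqrt(|disc(K)|) = (2!/2^2) * (4/pi)^1 * sqrt(2980)
= 0.5 * 1.273240 * 54.589376
= 34.7527

34.7527


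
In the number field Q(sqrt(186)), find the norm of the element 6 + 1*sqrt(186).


N(a + b*sqrt(d)) = a^2 - d*b^2
= (6)^2 - (186)*(1)^2
= 36 - 186
= -150

-150


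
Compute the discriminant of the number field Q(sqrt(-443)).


For K = Q(sqrt(d)) with d squarefree: disc(K) = d if d = 1 mod 4, and disc(K) = 4d if d = 2 or 3 mod 4.
Here d = -443, and d mod 4 = 1.
d = 1 mod 4 (O_K = Z[(1+sqrt(d))/2]), so disc(K) = d = -443

-443


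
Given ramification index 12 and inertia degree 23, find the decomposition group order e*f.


|D_P| = e * f
= 12 * 23
= 276

276


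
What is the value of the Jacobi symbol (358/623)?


Compute (358/623) via quadratic reciprocity:
  pull out 2: (2/623) = +1  (since 623 mod 8 = 7)
  reciprocity: (179/623) -> -(623/179)
  reduce: (86/179)
  pull out 2: (2/179) = -1  (since 179 mod 8 = 3)
  reciprocity: (43/179) -> -(179/43)
  reduce: (7/43)
  reciprocity: (7/43) -> -(43/7)
  reduce: (1/7)
  (1/7) = 1
Product of signs = 1

1


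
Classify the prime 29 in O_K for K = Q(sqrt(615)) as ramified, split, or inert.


K = Q(sqrt(615)). Since d mod 4 = 3, disc(K) = 2460.
Check p | disc: 2460 mod 29 = 24.
p does not divide disc. Compute Legendre symbol (d/p):
6^((29-1)/2) mod 29 = 1
(d/p) = 1, so p splits: (p) = P*P' with e=1, f=1, g=2.
Therefore p is split.

split


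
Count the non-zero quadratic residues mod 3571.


For prime p, the number of non-zero quadratic residues is (p-1)/2.
= (3571-1)/2
= 1785

1785


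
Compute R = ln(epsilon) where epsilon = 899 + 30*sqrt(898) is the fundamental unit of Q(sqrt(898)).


epsilon = 899 + 30*sqrt(898)
= 1797.9994
R = ln(1797.9994)
= 7.4944

7.4944


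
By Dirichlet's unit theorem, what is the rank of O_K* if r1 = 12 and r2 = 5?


By Dirichlet's unit theorem:
rank = r1 + r2 - 1
= 12 + 5 - 1
= 16

16


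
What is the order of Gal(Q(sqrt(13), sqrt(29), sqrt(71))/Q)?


The 3 square roots of distinct primes are multiplicatively independent over Q,
so [K:Q] = 2^3 and Gal(K/Q) is isomorphic to (Z/2Z)^3.
|Gal| = 2^3 = 8

8


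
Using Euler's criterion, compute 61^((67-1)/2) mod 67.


p = 67 is prime and the exponent is (p-1)/2 = 33, so by Euler's criterion 61^33 = (61/67) = +1 or -1 mod 67.
Compute by square-and-multiply:
  33 = 32 + 1 (binary 100001)
  Repeated squaring mod 67: 61^1 = 61, 61^2 = 36, 61^4 = 23, 61^8 = 60, 61^16 = 49, 61^32 = 56
  61^33 = 61^32 * 61^1 = 56 * 61 mod 67
    56 * 61 = 3416 = 66 mod 67
  61^33 = 66 mod 67
Result 66 = p - 1 = -1 mod 67: 61 is a quadratic non-residue mod 67. As a residue in [0, p-1] the value is 66.
61^33 mod 67 = 66

66


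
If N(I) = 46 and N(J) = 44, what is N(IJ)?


N(IJ) = N(I) * N(J)
= 46 * 44
= 2024

2024


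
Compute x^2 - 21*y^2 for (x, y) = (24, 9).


x^2 - d*y^2
= 24^2 - 21*9^2
= 576 - 1701
= -1125

-1125


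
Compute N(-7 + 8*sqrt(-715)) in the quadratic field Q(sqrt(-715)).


N(a + b*sqrt(d)) = a^2 - d*b^2
= (-7)^2 - (-715)*(8)^2
= 49 + 45760
= 45809

45809


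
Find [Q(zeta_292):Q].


The degree equals Euler's totient phi(292).
292 = 2^2 * 73
phi(292) = 144

144


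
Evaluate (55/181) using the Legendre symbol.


p = 181 is prime, so compute (55/181) with the reciprocity algorithm (Jacobi-symbol steps: pull out 2s via (2/n), flip via reciprocity, reduce):
  reciprocity: (55/181) -> +(181/55)
  reduce: (16/55)
  pull out 2: (2/55) = +1  (since 55 mod 8 = 7)
  pull out 2: (2/55) = +1  (since 55 mod 8 = 7)
  pull out 2: (2/55) = +1  (since 55 mod 8 = 7)
  pull out 2: (2/55) = +1  (since 55 mod 8 = 7)
  (1/55) = 1
Product of signs = 1
(55/181) = 1

1


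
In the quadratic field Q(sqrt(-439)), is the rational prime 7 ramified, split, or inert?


K = Q(sqrt(-439)). Since d mod 4 = 1, disc(K) = -439.
Check p | disc: -439 mod 7 = 2.
p does not divide disc. Compute Legendre symbol (d/p):
2^((7-1)/2) mod 7 = 1
(d/p) = 1, so p splits: (p) = P*P' with e=1, f=1, g=2.
Therefore p is split.

split


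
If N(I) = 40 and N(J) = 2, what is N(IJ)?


N(IJ) = N(I) * N(J)
= 40 * 2
= 80

80


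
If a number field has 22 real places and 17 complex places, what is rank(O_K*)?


By Dirichlet's unit theorem:
rank = r1 + r2 - 1
= 22 + 17 - 1
= 38

38


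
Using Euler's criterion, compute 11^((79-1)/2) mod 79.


p = 79 is prime and the exponent is (p-1)/2 = 39, so by Euler's criterion 11^39 = (11/79) = +1 or -1 mod 79.
Compute by square-and-multiply:
  39 = 32 + 4 + 2 + 1 (binary 100111)
  Repeated squaring mod 79: 11^1 = 11, 11^2 = 42, 11^4 = 26, 11^8 = 44, 11^16 = 40, 11^32 = 20
  11^39 = 11^32 * 11^4 * 11^2 * 11^1 = 20 * 26 * 42 * 11 mod 79
    20 * 26 = 520 = 46 mod 79
    46 * 42 = 1932 = 36 mod 79
    36 * 11 = 396 = 1 mod 79
  11^39 = 1 mod 79
Result 1: 11 is a quadratic residue mod 79.
11^39 mod 79 = 1

1


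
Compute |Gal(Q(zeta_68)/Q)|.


|Gal(Q(zeta_68)/Q)| = phi(68)
= 32

32


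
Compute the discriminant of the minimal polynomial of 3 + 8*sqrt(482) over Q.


The element 3 + 8*sqrt(482) has minimal polynomial:
x^2 - 6*x - 30839
Discriminant = (-6)^2 - 4*(-30839)
= 36 + 123356
= 123392

123392


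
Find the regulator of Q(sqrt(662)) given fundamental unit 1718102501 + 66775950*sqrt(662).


epsilon = 1718102501 + 66775950*sqrt(662)
= 3.4362e+09
R = ln(3.4362e+09)
= 21.9576

21.9576


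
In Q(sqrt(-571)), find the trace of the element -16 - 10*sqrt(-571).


Tr(a + b*sqrt(d)) = (a + b*sqrt(d)) + (a - b*sqrt(d)) = 2a
= 2 * (-16)
= -32

-32


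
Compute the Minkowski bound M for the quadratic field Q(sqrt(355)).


d = 355, d mod 4 = 3, so disc(K) = 4d = 1420; |disc(K)| = 1420
Real quadratic field, so n = 2, s = r2 = 0, r1 = 2
M = (n!/n^n) * (4/pi)^s * sqrt(|disc(K)|) = (2!/2^2) * (4/pi)^0 * sqrt(1420)
= 0.5 * 1.000000 * 37.682887
= 18.8414

18.8414


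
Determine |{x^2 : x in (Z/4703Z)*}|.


For prime p, the number of non-zero quadratic residues is (p-1)/2.
= (4703-1)/2
= 2351

2351


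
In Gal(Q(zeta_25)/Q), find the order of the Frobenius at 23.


The Frobenius at p in Gal(Q(zeta_n)/Q) = (Z/nZ)* is the class of p, so its order is ord_25(23), the smallest k >= 1 with 23^k = 1 mod 25.
n = 25 = 5^2, phi(25) = 20; the order divides phi(n).
Divisors of 20: 1, 2, 4, 5, 10, 20
Repeated squaring mod 25: 23^1 = 23, 23^2 = 4, 23^4 = 16, 23^8 = 6, 23^16 = 11
Test divisors in increasing order:
  k=1: 23^1 = 23 mod 25
  k=2: 23^2 = 4 mod 25
  k=4: 23^4 = 16 mod 25
  k=5: 23^5 = 16 * 23 = 18 mod 25
  k=10: 23^10 = 6 * 4 = 24 mod 25
  k=20: 23^20 = 11 * 16 = 1 mod 25  <- first divisor giving 1
Order = 20

20


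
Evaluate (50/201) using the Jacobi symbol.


Compute (50/201) via quadratic reciprocity:
  pull out 2: (2/201) = +1  (since 201 mod 8 = 1)
  reciprocity: (25/201) -> +(201/25)
  reduce: (1/25)
  (1/25) = 1
Product of signs = 1

1


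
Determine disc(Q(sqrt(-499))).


For K = Q(sqrt(d)) with d squarefree: disc(K) = d if d = 1 mod 4, and disc(K) = 4d if d = 2 or 3 mod 4.
Here d = -499, and d mod 4 = 1.
d = 1 mod 4 (O_K = Z[(1+sqrt(d))/2]), so disc(K) = d = -499

-499


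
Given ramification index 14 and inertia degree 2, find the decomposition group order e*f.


|D_P| = e * f
= 14 * 2
= 28

28


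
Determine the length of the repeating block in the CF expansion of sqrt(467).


Run the CF algorithm for sqrt(467).
a_0 = floor(sqrt(467)) = 21; set m_0=0, q_0=1.
Recurrence: m' = q*a - m,  q' = (d - m'^2)/q,  a' = floor((a_0 + m')/q').
  step 1: m=21, q=26, a=1
  step 2: m=5, q=17, a=1
  step 3: m=12, q=19, a=1
  step 4: m=7, q=22, a=1
  step 5: m=15, q=11, a=3
  step 6: m=18, q=13, a=3
  step 7: m=21, q=2, a=21
  step 8: m=21, q=13, a=3
  step 9: m=18, q=11, a=3
  step 10: m=15, q=22, a=1
  step 11: m=7, q=19, a=1
  step 12: m=12, q=17, a=1
  step 13: m=5, q=26, a=1
  step 14: m=21, q=1, a=42
a_14 = 2*a_0 = 42, so the period closes here.
sqrt(467) = [21; 1, 1, 1, 1, 3, 3, 21, 3, 3, 1, 1, 1, 1, 42]
Period length = 14

14


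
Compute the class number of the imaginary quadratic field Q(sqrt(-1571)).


K = Q(sqrt(-1571)). d mod 4 = 1, so D = disc(K) = d = -1571
h(K) equals the number of primitive reduced positive-definite forms (a, b, c) = a*x^2 + b*x*y + c*y^2 with b^2 - 4ac = D,
where reduced means |b| <= a <= c, with b >= 0 whenever |b| = a or a = c, and primitive means gcd(a, b, c) = 1.
Reduced forces 3a^2 <= |D| = 1571, so 1 <= a <= 22; b must have the parity of D, and c = (b^2 - D)/(4a) must be an integer >= a.
Enumerate a = 1..22, b in [-a, a]:
  a=1: (1, 1, 393)  [1]
  a=2: none
  a=3: (3, -1, 131), (3, 1, 131)  [2]
  a=4: none
  a=5: (5, -3, 79), (5, 3, 79)  [2]
  a=6: none
  a=7: (7, -5, 57), (7, 5, 57)  [2]
  a=8: none
  a=9: (9, -7, 45), (9, 7, 45)  [2]
  a=10..14: none
  a=15: (15, -13, 29), (15, -7, 27), (15, 7, 27), (15, 13, 29)  [4]
  a=16..18: none
  a=19: (19, -5, 21), (19, 5, 21)  [2]
  a=20: none
  a=21: (21, -19, 23), (21, 19, 23)  [2]
  a=22: none
Total reduced forms: 1 + 2 + 2 + 2 + 2 + 4 + 2 + 2 = 17
h = 17

17


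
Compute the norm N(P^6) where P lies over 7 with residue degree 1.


N(P^a) = p^(a*f)
= 7^(6*1)
= 7^6
= 117649

117649


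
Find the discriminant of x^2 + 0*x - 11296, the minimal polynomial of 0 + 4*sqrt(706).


The element 0 + 4*sqrt(706) has minimal polynomial:
x^2 + 0*x - 11296
Discriminant = (0)^2 - 4*(-11296)
= 0 + 45184
= 45184

45184


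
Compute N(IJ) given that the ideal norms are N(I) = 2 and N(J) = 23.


N(IJ) = N(I) * N(J)
= 2 * 23
= 46

46


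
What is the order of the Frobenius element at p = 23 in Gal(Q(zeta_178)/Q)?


The Frobenius at p in Gal(Q(zeta_n)/Q) = (Z/nZ)* is the class of p, so its order is ord_178(23), the smallest k >= 1 with 23^k = 1 mod 178.
n = 178 = 2 * 89, phi(178) = 88; the order divides phi(n).
Divisors of 88: 1, 2, 4, 8, 11, 22, 44, 88
Repeated squaring mod 178: 23^1 = 23, 23^2 = 173, 23^4 = 25, 23^8 = 91, 23^16 = 93, 23^32 = 105, 23^64 = 167
Test divisors in increasing order:
  k=1: 23^1 = 23 mod 178
  k=2: 23^2 = 173 mod 178
  k=4: 23^4 = 25 mod 178
  k=8: 23^8 = 91 mod 178
  k=11: 23^11 = 91 * 173 * 23 = 37 mod 178
  k=22: 23^22 = 93 * 25 * 173 = 123 mod 178
  k=44: 23^44 = 105 * 91 * 25 = 177 mod 178
  k=88: 23^88 = 167 * 93 * 91 = 1 mod 178  <- first divisor giving 1
Order = 88

88


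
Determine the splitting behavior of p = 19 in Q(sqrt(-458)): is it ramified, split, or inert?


K = Q(sqrt(-458)). Since d mod 4 = 2, disc(K) = -1832.
Check p | disc: -1832 mod 19 = 11.
p does not divide disc. Compute Legendre symbol (d/p):
17^((19-1)/2) mod 19 = 1
(d/p) = 1, so p splits: (p) = P*P' with e=1, f=1, g=2.
Therefore p is split.

split


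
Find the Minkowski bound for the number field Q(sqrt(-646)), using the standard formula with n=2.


d = -646, d mod 4 = 2, so disc(K) = 4d = -2584; |disc(K)| = 2584
Imaginary quadratic field, so n = 2, s = r2 = 1, r1 = 0
M = (n!/n^n) * (4/pi)^s * sqrt(|disc(K)|) = (2!/2^2) * (4/pi)^1 * sqrt(2584)
= 0.5 * 1.273240 * 50.833060
= 32.3613

32.3613


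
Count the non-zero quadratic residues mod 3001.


For prime p, the number of non-zero quadratic residues is (p-1)/2.
= (3001-1)/2
= 1500

1500


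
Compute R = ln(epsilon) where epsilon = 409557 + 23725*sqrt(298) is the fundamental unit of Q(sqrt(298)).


epsilon = 409557 + 23725*sqrt(298)
= 819114.0000
R = ln(819114.0000)
= 13.6160

13.6160


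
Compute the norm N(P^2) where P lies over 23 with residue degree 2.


N(P^a) = p^(a*f)
= 23^(2*2)
= 23^4
= 279841

279841


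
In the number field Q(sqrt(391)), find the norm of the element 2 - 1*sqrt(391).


N(a + b*sqrt(d)) = a^2 - d*b^2
= (2)^2 - (391)*(-1)^2
= 4 - 391
= -387

-387


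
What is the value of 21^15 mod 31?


p = 31 is prime and the exponent is (p-1)/2 = 15, so by Euler's criterion 21^15 = (21/31) = +1 or -1 mod 31.
Compute by square-and-multiply:
  15 = 8 + 4 + 2 + 1 (binary 1111)
  Repeated squaring mod 31: 21^1 = 21, 21^2 = 7, 21^4 = 18, 21^8 = 14
  21^15 = 21^8 * 21^4 * 21^2 * 21^1 = 14 * 18 * 7 * 21 mod 31
    14 * 18 = 252 = 4 mod 31
    4 * 7 = 28 = 28 mod 31
    28 * 21 = 588 = 30 mod 31
  21^15 = 30 mod 31
Result 30 = p - 1 = -1 mod 31: 21 is a quadratic non-residue mod 31. As a residue in [0, p-1] the value is 30.
21^15 mod 31 = 30

30


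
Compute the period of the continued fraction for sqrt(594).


Run the CF algorithm for sqrt(594).
a_0 = floor(sqrt(594)) = 24; set m_0=0, q_0=1.
Recurrence: m' = q*a - m,  q' = (d - m'^2)/q,  a' = floor((a_0 + m')/q').
  step 1: m=24, q=18, a=2
  step 2: m=12, q=25, a=1
  step 3: m=13, q=17, a=2
  step 4: m=21, q=9, a=5
  step 5: m=24, q=2, a=24
  step 6: m=24, q=9, a=5
  step 7: m=21, q=17, a=2
  step 8: m=13, q=25, a=1
  step 9: m=12, q=18, a=2
  step 10: m=24, q=1, a=48
a_10 = 2*a_0 = 48, so the period closes here.
sqrt(594) = [24; 2, 1, 2, 5, 24, 5, 2, 1, 2, 48]
Period length = 10

10


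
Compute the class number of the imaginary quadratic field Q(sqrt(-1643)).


K = Q(sqrt(-1643)). d mod 4 = 1, so D = disc(K) = d = -1643
h(K) equals the number of primitive reduced positive-definite forms (a, b, c) = a*x^2 + b*x*y + c*y^2 with b^2 - 4ac = D,
where reduced means |b| <= a <= c, with b >= 0 whenever |b| = a or a = c, and primitive means gcd(a, b, c) = 1.
Reduced forces 3a^2 <= |D| = 1643, so 1 <= a <= 23; b must have the parity of D, and c = (b^2 - D)/(4a) must be an integer >= a.
Enumerate a = 1..23, b in [-a, a]:
  a=1: (1, 1, 411)  [1]
  a=2: none
  a=3: (3, -1, 137), (3, 1, 137)  [2]
  a=4..6: none
  a=7: (7, -3, 59), (7, 3, 59)  [2]
  a=8: none
  a=9: (9, -7, 47), (9, 7, 47)  [2]
  a=10..20: none
  a=21: (21, -17, 23), (21, 11, 21), (21, 17, 23)  [3]
  a=22..23: none
Total reduced forms: 1 + 2 + 2 + 2 + 3 = 10
h = 10

10


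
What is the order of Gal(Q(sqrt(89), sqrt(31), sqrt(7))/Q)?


The 3 square roots of distinct primes are multiplicatively independent over Q,
so [K:Q] = 2^3 and Gal(K/Q) is isomorphic to (Z/2Z)^3.
|Gal| = 2^3 = 8

8


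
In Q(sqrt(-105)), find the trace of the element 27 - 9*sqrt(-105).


Tr(a + b*sqrt(d)) = (a + b*sqrt(d)) + (a - b*sqrt(d)) = 2a
= 2 * (27)
= 54

54


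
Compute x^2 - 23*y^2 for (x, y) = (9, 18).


x^2 - d*y^2
= 9^2 - 23*18^2
= 81 - 7452
= -7371

-7371


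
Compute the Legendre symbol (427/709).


p = 709 is prime, so compute (427/709) with the reciprocity algorithm (Jacobi-symbol steps: pull out 2s via (2/n), flip via reciprocity, reduce):
  reciprocity: (427/709) -> +(709/427)
  reduce: (282/427)
  pull out 2: (2/427) = -1  (since 427 mod 8 = 3)
  reciprocity: (141/427) -> +(427/141)
  reduce: (4/141)
  pull out 2: (2/141) = -1  (since 141 mod 8 = 5)
  pull out 2: (2/141) = -1  (since 141 mod 8 = 5)
  (1/141) = 1
Product of signs = -1
(427/709) = -1

-1


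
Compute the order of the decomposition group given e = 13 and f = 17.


|D_P| = e * f
= 13 * 17
= 221

221


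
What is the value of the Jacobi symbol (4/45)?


Compute (4/45) via quadratic reciprocity:
  pull out 2: (2/45) = -1  (since 45 mod 8 = 5)
  pull out 2: (2/45) = -1  (since 45 mod 8 = 5)
  (1/45) = 1
Product of signs = 1

1


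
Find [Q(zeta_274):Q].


The degree equals Euler's totient phi(274).
274 = 2 * 137
phi(274) = 136

136


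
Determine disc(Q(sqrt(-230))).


For K = Q(sqrt(d)) with d squarefree: disc(K) = d if d = 1 mod 4, and disc(K) = 4d if d = 2 or 3 mod 4.
Here d = -230, and d mod 4 = 2.
d = 2 mod 4, not 1 (O_K = Z[sqrt(d)]), so disc(K) = 4d = 4 * (-230) = -920

-920


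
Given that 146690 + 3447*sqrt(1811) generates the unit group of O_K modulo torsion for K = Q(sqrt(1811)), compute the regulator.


epsilon = 146690 + 3447*sqrt(1811)
= 293380.0000
R = ln(293380.0000)
= 12.5892

12.5892


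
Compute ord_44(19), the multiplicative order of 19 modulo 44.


We want ord_44(19), the smallest k >= 1 with 19^k = 1 mod 44.
n = 44 = 2^2 * 11, phi(44) = 20; the order divides phi(n).
Divisors of 20: 1, 2, 4, 5, 10, 20
Repeated squaring mod 44: 19^1 = 19, 19^2 = 9, 19^4 = 37, 19^8 = 5, 19^16 = 25
Test divisors in increasing order:
  k=1: 19^1 = 19 mod 44
  k=2: 19^2 = 9 mod 44
  k=4: 19^4 = 37 mod 44
  k=5: 19^5 = 37 * 19 = 43 mod 44
  k=10: 19^10 = 5 * 9 = 1 mod 44  <- first divisor giving 1
Order = 10

10


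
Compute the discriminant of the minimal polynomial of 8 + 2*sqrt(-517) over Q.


The element 8 + 2*sqrt(-517) has minimal polynomial:
x^2 - 16*x + 2132
Discriminant = (-16)^2 - 4*(2132)
= 256 - 8528
= -8272

-8272


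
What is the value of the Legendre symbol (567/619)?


p = 619 is prime, so compute (567/619) with the reciprocity algorithm (Jacobi-symbol steps: pull out 2s via (2/n), flip via reciprocity, reduce):
  reciprocity: (567/619) -> -(619/567)
  reduce: (52/567)
  pull out 2: (2/567) = +1  (since 567 mod 8 = 7)
  pull out 2: (2/567) = +1  (since 567 mod 8 = 7)
  reciprocity: (13/567) -> +(567/13)
  reduce: (8/13)
  pull out 2: (2/13) = -1  (since 13 mod 8 = 5)
  pull out 2: (2/13) = -1  (since 13 mod 8 = 5)
  pull out 2: (2/13) = -1  (since 13 mod 8 = 5)
  (1/13) = 1
Product of signs = 1
(567/619) = 1

1


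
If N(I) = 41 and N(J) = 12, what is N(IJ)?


N(IJ) = N(I) * N(J)
= 41 * 12
= 492

492


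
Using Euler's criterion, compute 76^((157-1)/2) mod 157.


p = 157 is prime and the exponent is (p-1)/2 = 78, so by Euler's criterion 76^78 = (76/157) = +1 or -1 mod 157.
Compute by square-and-multiply:
  78 = 64 + 8 + 4 + 2 (binary 1001110)
  Repeated squaring mod 157: 76^1 = 76, 76^2 = 124, 76^4 = 147, 76^8 = 100, 76^16 = 109, 76^32 = 106, 76^64 = 89
  76^78 = 76^64 * 76^8 * 76^4 * 76^2 = 89 * 100 * 147 * 124 mod 157
    89 * 100 = 8900 = 108 mod 157
    108 * 147 = 15876 = 19 mod 157
    19 * 124 = 2356 = 1 mod 157
  76^78 = 1 mod 157
Result 1: 76 is a quadratic residue mod 157.
76^78 mod 157 = 1

1


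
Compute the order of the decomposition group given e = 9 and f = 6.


|D_P| = e * f
= 9 * 6
= 54

54


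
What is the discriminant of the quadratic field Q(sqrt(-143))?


For K = Q(sqrt(d)) with d squarefree: disc(K) = d if d = 1 mod 4, and disc(K) = 4d if d = 2 or 3 mod 4.
Here d = -143, and d mod 4 = 1.
d = 1 mod 4 (O_K = Z[(1+sqrt(d))/2]), so disc(K) = d = -143

-143


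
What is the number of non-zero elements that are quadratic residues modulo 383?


For prime p, the number of non-zero quadratic residues is (p-1)/2.
= (383-1)/2
= 191

191


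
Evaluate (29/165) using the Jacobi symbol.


Compute (29/165) via quadratic reciprocity:
  reciprocity: (29/165) -> +(165/29)
  reduce: (20/29)
  pull out 2: (2/29) = -1  (since 29 mod 8 = 5)
  pull out 2: (2/29) = -1  (since 29 mod 8 = 5)
  reciprocity: (5/29) -> +(29/5)
  reduce: (4/5)
  pull out 2: (2/5) = -1  (since 5 mod 8 = 5)
  pull out 2: (2/5) = -1  (since 5 mod 8 = 5)
  (1/5) = 1
Product of signs = 1

1


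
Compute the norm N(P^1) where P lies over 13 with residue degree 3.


N(P^a) = p^(a*f)
= 13^(1*3)
= 13^3
= 2197

2197


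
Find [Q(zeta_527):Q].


The degree equals Euler's totient phi(527).
527 = 17 * 31
phi(527) = 480

480


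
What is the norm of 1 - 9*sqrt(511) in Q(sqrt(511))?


N(a + b*sqrt(d)) = a^2 - d*b^2
= (1)^2 - (511)*(-9)^2
= 1 - 41391
= -41390

-41390


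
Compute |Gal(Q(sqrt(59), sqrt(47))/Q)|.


The 2 square roots of distinct primes are multiplicatively independent over Q,
so [K:Q] = 2^2 and Gal(K/Q) is isomorphic to (Z/2Z)^2.
|Gal| = 2^2 = 4

4


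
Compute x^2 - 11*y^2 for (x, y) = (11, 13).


x^2 - d*y^2
= 11^2 - 11*13^2
= 121 - 1859
= -1738

-1738


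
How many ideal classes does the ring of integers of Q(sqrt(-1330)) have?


K = Q(sqrt(-1330)). d mod 4 = 2, so D = disc(K) = 4d = -5320
h(K) equals the number of primitive reduced positive-definite forms (a, b, c) = a*x^2 + b*x*y + c*y^2 with b^2 - 4ac = D,
where reduced means |b| <= a <= c, with b >= 0 whenever |b| = a or a = c, and primitive means gcd(a, b, c) = 1.
Reduced forces 3a^2 <= |D| = 5320, so 1 <= a <= 42; b must have the parity of D, and c = (b^2 - D)/(4a) must be an integer >= a.
Enumerate a = 1..42, b in [-a, a]:
  a=1: (1, 0, 1330)  [1]
  a=2: (2, 0, 665)  [1]
  a=3..4: none
  a=5: (5, 0, 266)  [1]
  a=6: none
  a=7: (7, 0, 190)  [1]
  a=8..9: none
  a=10: (10, 0, 133)  [1]
  a=11: (11, -2, 121), (11, 2, 121)  [2]
  a=12: none
  a=13: (13, -6, 103), (13, 6, 103)  [2]
  a=14: (14, 0, 95)  [1]
  a=15..16: none
  a=17: (17, -16, 82), (17, 16, 82)  [2]
  a=18: none
  a=19: (19, 0, 70)  [1]
  a=20..21: none
  a=22: (22, -20, 65), (22, 20, 65)  [2]
  a=23: (23, -4, 58), (23, 4, 58)  [2]
  a=24..25: none
  a=26: (26, -20, 55), (26, 20, 55)  [2]
  a=27..28: none
  a=29: (29, -4, 46), (29, 4, 46)  [2]
  a=30..33: none
  a=34: (34, -16, 41), (34, 16, 41)  [2]
  a=35: (35, 0, 38)  [1]
  a=36..42: none
Total reduced forms: 1 + 1 + 1 + 1 + 1 + 2 + 2 + 1 + 2 + 1 + 2 + 2 + 2 + 2 + 2 + 1 = 24
h = 24

24


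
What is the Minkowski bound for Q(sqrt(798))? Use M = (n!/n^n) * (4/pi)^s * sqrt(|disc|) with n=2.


d = 798, d mod 4 = 2, so disc(K) = 4d = 3192; |disc(K)| = 3192
Real quadratic field, so n = 2, s = r2 = 0, r1 = 2
M = (n!/n^n) * (4/pi)^s * sqrt(|disc(K)|) = (2!/2^2) * (4/pi)^0 * sqrt(3192)
= 0.5 * 1.000000 * 56.497788
= 28.2489

28.2489


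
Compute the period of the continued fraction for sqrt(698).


Run the CF algorithm for sqrt(698).
a_0 = floor(sqrt(698)) = 26; set m_0=0, q_0=1.
Recurrence: m' = q*a - m,  q' = (d - m'^2)/q,  a' = floor((a_0 + m')/q').
  step 1: m=26, q=22, a=2
  step 2: m=18, q=17, a=2
  step 3: m=16, q=26, a=1
  step 4: m=10, q=23, a=1
  step 5: m=13, q=23, a=1
  step 6: m=10, q=26, a=1
  step 7: m=16, q=17, a=2
  step 8: m=18, q=22, a=2
  step 9: m=26, q=1, a=52
a_9 = 2*a_0 = 52, so the period closes here.
sqrt(698) = [26; 2, 2, 1, 1, 1, 1, 2, 2, 52]
Period length = 9

9


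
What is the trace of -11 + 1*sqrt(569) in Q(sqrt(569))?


Tr(a + b*sqrt(d)) = (a + b*sqrt(d)) + (a - b*sqrt(d)) = 2a
= 2 * (-11)
= -22

-22


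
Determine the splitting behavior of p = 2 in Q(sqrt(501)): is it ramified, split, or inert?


K = Q(sqrt(501)). Since d mod 4 = 1, disc(K) = 501.
Check p | disc: 501 mod 2 = 1.
p=2 does not divide disc (d is 1 mod 4). 2 splits iff d = 1 mod 8.
d mod 8 = 5, so (d/2) = -1.
(d/p) = -1, so p is inert: (p) stays prime with e=1, f=2, g=1.
Therefore p is inert.

inert


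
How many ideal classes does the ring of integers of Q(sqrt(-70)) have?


K = Q(sqrt(-70)). d mod 4 = 2, so D = disc(K) = 4d = -280
h(K) equals the number of primitive reduced positive-definite forms (a, b, c) = a*x^2 + b*x*y + c*y^2 with b^2 - 4ac = D,
where reduced means |b| <= a <= c, with b >= 0 whenever |b| = a or a = c, and primitive means gcd(a, b, c) = 1.
Reduced forces 3a^2 <= |D| = 280, so 1 <= a <= 9; b must have the parity of D, and c = (b^2 - D)/(4a) must be an integer >= a.
Enumerate a = 1..9, b in [-a, a]:
  a=1: (1, 0, 70)  [1]
  a=2: (2, 0, 35)  [1]
  a=3..4: none
  a=5: (5, 0, 14)  [1]
  a=6: none
  a=7: (7, 0, 10)  [1]
  a=8..9: none
Total reduced forms: 1 + 1 + 1 + 1 = 4
h = 4

4


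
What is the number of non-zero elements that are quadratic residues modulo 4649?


For prime p, the number of non-zero quadratic residues is (p-1)/2.
= (4649-1)/2
= 2324

2324


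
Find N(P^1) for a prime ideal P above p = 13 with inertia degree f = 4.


N(P^a) = p^(a*f)
= 13^(1*4)
= 13^4
= 28561

28561


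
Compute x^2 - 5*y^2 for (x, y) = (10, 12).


x^2 - d*y^2
= 10^2 - 5*12^2
= 100 - 720
= -620

-620


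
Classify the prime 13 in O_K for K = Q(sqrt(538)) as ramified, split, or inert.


K = Q(sqrt(538)). Since d mod 4 = 2, disc(K) = 2152.
Check p | disc: 2152 mod 13 = 7.
p does not divide disc. Compute Legendre symbol (d/p):
5^((13-1)/2) mod 13 = -1
(d/p) = -1, so p is inert: (p) stays prime with e=1, f=2, g=1.
Therefore p is inert.

inert


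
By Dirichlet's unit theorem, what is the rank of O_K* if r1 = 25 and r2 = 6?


By Dirichlet's unit theorem:
rank = r1 + r2 - 1
= 25 + 6 - 1
= 30

30


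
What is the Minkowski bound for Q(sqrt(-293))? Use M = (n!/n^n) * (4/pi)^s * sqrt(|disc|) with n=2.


d = -293, d mod 4 = 3, so disc(K) = 4d = -1172; |disc(K)| = 1172
Imaginary quadratic field, so n = 2, s = r2 = 1, r1 = 0
M = (n!/n^n) * (4/pi)^s * sqrt(|disc(K)|) = (2!/2^2) * (4/pi)^1 * sqrt(1172)
= 0.5 * 1.273240 * 34.234486
= 21.7944

21.7944


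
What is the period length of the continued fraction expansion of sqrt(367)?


Run the CF algorithm for sqrt(367).
a_0 = floor(sqrt(367)) = 19; set m_0=0, q_0=1.
Recurrence: m' = q*a - m,  q' = (d - m'^2)/q,  a' = floor((a_0 + m')/q').
  step 1: m=19, q=6, a=6
  step 2: m=17, q=13, a=2
  step 3: m=9, q=22, a=1
  step 4: m=13, q=9, a=3
  step 5: m=14, q=19, a=1
  step 6: m=5, q=18, a=1
  step 7: m=13, q=11, a=2
  step 8: m=9, q=26, a=1
  step 9: m=17, q=3, a=12
  step 10: m=19, q=2, a=19
  step 11: m=19, q=3, a=12
  step 12: m=17, q=26, a=1
  step 13: m=9, q=11, a=2
  step 14: m=13, q=18, a=1
  step 15: m=5, q=19, a=1
  step 16: m=14, q=9, a=3
  step 17: m=13, q=22, a=1
  step 18: m=9, q=13, a=2
  step 19: m=17, q=6, a=6
  step 20: m=19, q=1, a=38
a_20 = 2*a_0 = 38, so the period closes here.
sqrt(367) = [19; 6, 2, 1, 3, 1, 1, 2, 1, 12, 19, 12, 1, 2, 1, 1, 3, 1, 2, 6, 38]
Period length = 20

20


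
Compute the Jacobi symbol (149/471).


Compute (149/471) via quadratic reciprocity:
  reciprocity: (149/471) -> +(471/149)
  reduce: (24/149)
  pull out 2: (2/149) = -1  (since 149 mod 8 = 5)
  pull out 2: (2/149) = -1  (since 149 mod 8 = 5)
  pull out 2: (2/149) = -1  (since 149 mod 8 = 5)
  reciprocity: (3/149) -> +(149/3)
  reduce: (2/3)
  pull out 2: (2/3) = -1  (since 3 mod 8 = 3)
  (1/3) = 1
Product of signs = 1

1


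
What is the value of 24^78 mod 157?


p = 157 is prime and the exponent is (p-1)/2 = 78, so by Euler's criterion 24^78 = (24/157) = +1 or -1 mod 157.
Compute by square-and-multiply:
  78 = 64 + 8 + 4 + 2 (binary 1001110)
  Repeated squaring mod 157: 24^1 = 24, 24^2 = 105, 24^4 = 35, 24^8 = 126, 24^16 = 19, 24^32 = 47, 24^64 = 11
  24^78 = 24^64 * 24^8 * 24^4 * 24^2 = 11 * 126 * 35 * 105 mod 157
    11 * 126 = 1386 = 130 mod 157
    130 * 35 = 4550 = 154 mod 157
    154 * 105 = 16170 = 156 mod 157
  24^78 = 156 mod 157
Result 156 = p - 1 = -1 mod 157: 24 is a quadratic non-residue mod 157. As a residue in [0, p-1] the value is 156.
24^78 mod 157 = 156

156


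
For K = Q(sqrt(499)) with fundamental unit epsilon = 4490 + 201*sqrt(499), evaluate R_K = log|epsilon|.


epsilon = 4490 + 201*sqrt(499)
= 8979.9999
R = ln(8979.9999)
= 9.1028

9.1028


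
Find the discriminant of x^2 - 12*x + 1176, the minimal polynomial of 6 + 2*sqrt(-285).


The element 6 + 2*sqrt(-285) has minimal polynomial:
x^2 - 12*x + 1176
Discriminant = (-12)^2 - 4*(1176)
= 144 - 4704
= -4560

-4560


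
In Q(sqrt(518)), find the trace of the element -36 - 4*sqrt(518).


Tr(a + b*sqrt(d)) = (a + b*sqrt(d)) + (a - b*sqrt(d)) = 2a
= 2 * (-36)
= -72

-72


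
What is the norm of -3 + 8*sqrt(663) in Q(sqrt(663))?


N(a + b*sqrt(d)) = a^2 - d*b^2
= (-3)^2 - (663)*(8)^2
= 9 - 42432
= -42423

-42423


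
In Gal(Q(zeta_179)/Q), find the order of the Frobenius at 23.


The Frobenius at p in Gal(Q(zeta_n)/Q) = (Z/nZ)* is the class of p, so its order is ord_179(23), the smallest k >= 1 with 23^k = 1 mod 179.
n = 179 = 179, phi(179) = 178; the order divides phi(n).
Divisors of 178: 1, 2, 89, 178
Repeated squaring mod 179: 23^1 = 23, 23^2 = 171, 23^4 = 64, 23^8 = 158, 23^16 = 83, 23^32 = 87, 23^64 = 51, 23^128 = 95
Test divisors in increasing order:
  k=1: 23^1 = 23 mod 179
  k=2: 23^2 = 171 mod 179
  k=89: 23^89 = 51 * 83 * 158 * 23 = 178 mod 179
  k=178: 23^178 = 95 * 87 * 83 * 171 = 1 mod 179  <- first divisor giving 1
Order = 178

178


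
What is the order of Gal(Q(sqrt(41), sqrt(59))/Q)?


The 2 square roots of distinct primes are multiplicatively independent over Q,
so [K:Q] = 2^2 and Gal(K/Q) is isomorphic to (Z/2Z)^2.
|Gal| = 2^2 = 4

4


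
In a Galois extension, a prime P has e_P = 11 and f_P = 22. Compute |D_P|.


|D_P| = e * f
= 11 * 22
= 242

242


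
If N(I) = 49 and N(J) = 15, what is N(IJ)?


N(IJ) = N(I) * N(J)
= 49 * 15
= 735

735


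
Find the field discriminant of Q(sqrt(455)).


For K = Q(sqrt(d)) with d squarefree: disc(K) = d if d = 1 mod 4, and disc(K) = 4d if d = 2 or 3 mod 4.
Here d = 455, and d mod 4 = 3.
d = 3 mod 4, not 1 (O_K = Z[sqrt(d)]), so disc(K) = 4d = 4 * (455) = 1820

1820


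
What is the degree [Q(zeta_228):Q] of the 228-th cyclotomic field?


The degree equals Euler's totient phi(228).
228 = 2^2 * 3 * 19
phi(228) = 72

72


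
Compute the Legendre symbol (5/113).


p = 113 is prime, so compute (5/113) with the reciprocity algorithm (Jacobi-symbol steps: pull out 2s via (2/n), flip via reciprocity, reduce):
  reciprocity: (5/113) -> +(113/5)
  reduce: (3/5)
  reciprocity: (3/5) -> +(5/3)
  reduce: (2/3)
  pull out 2: (2/3) = -1  (since 3 mod 8 = 3)
  (1/3) = 1
Product of signs = -1
(5/113) = -1

-1


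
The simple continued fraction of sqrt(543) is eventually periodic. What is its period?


Run the CF algorithm for sqrt(543).
a_0 = floor(sqrt(543)) = 23; set m_0=0, q_0=1.
Recurrence: m' = q*a - m,  q' = (d - m'^2)/q,  a' = floor((a_0 + m')/q').
  step 1: m=23, q=14, a=3
  step 2: m=19, q=13, a=3
  step 3: m=20, q=11, a=3
  step 4: m=13, q=34, a=1
  step 5: m=21, q=3, a=14
  step 6: m=21, q=34, a=1
  step 7: m=13, q=11, a=3
  step 8: m=20, q=13, a=3
  step 9: m=19, q=14, a=3
  step 10: m=23, q=1, a=46
a_10 = 2*a_0 = 46, so the period closes here.
sqrt(543) = [23; 3, 3, 3, 1, 14, 1, 3, 3, 3, 46]
Period length = 10

10


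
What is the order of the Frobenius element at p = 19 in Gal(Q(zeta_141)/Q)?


The Frobenius at p in Gal(Q(zeta_n)/Q) = (Z/nZ)* is the class of p, so its order is ord_141(19), the smallest k >= 1 with 19^k = 1 mod 141.
n = 141 = 3 * 47, phi(141) = 92; the order divides phi(n).
Divisors of 92: 1, 2, 4, 23, 46, 92
Repeated squaring mod 141: 19^1 = 19, 19^2 = 79, 19^4 = 37, 19^8 = 100, 19^16 = 130, 19^32 = 121, 19^64 = 118
Test divisors in increasing order:
  k=1: 19^1 = 19 mod 141
  k=2: 19^2 = 79 mod 141
  k=4: 19^4 = 37 mod 141
  k=23: 19^23 = 130 * 37 * 79 * 19 = 46 mod 141
  k=46: 19^46 = 121 * 100 * 37 * 79 = 1 mod 141  <- first divisor giving 1
Order = 46

46


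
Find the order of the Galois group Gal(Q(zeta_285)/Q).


|Gal(Q(zeta_285)/Q)| = phi(285)
= 144

144


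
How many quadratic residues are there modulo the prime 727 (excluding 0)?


For prime p, the number of non-zero quadratic residues is (p-1)/2.
= (727-1)/2
= 363

363


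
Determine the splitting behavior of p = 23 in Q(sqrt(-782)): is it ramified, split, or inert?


K = Q(sqrt(-782)). Since d mod 4 = 2, disc(K) = -3128.
Check p | disc: -3128 mod 23 = 0.
p divides disc, so p ramifies: (p) = P^2 with e=2, f=1, g=1.
Therefore p is ramified.

ramified


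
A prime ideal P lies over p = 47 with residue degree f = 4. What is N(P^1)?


N(P^a) = p^(a*f)
= 47^(1*4)
= 47^4
= 4879681

4879681


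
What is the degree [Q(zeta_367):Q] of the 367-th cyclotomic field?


The degree equals Euler's totient phi(367).
367 = 367
phi(367) = 366

366


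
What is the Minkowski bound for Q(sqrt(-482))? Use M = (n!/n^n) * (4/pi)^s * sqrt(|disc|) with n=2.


d = -482, d mod 4 = 2, so disc(K) = 4d = -1928; |disc(K)| = 1928
Imaginary quadratic field, so n = 2, s = r2 = 1, r1 = 0
M = (n!/n^n) * (4/pi)^s * sqrt(|disc(K)|) = (2!/2^2) * (4/pi)^1 * sqrt(1928)
= 0.5 * 1.273240 * 43.908997
= 27.9533

27.9533


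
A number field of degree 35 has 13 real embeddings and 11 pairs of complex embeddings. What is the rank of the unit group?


By Dirichlet's unit theorem:
rank = r1 + r2 - 1
= 13 + 11 - 1
= 23

23


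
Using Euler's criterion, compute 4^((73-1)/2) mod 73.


p = 73 is prime and the exponent is (p-1)/2 = 36, so by Euler's criterion 4^36 = (4/73) = +1 or -1 mod 73.
Compute by square-and-multiply:
  36 = 32 + 4 (binary 100100)
  Repeated squaring mod 73: 4^1 = 4, 4^2 = 16, 4^4 = 37, 4^8 = 55, 4^16 = 32, 4^32 = 2
  4^36 = 4^32 * 4^4 = 2 * 37 mod 73
    2 * 37 = 74 = 1 mod 73
  4^36 = 1 mod 73
Result 1: 4 is a quadratic residue mod 73.
4^36 mod 73 = 1

1


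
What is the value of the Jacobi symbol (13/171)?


Compute (13/171) via quadratic reciprocity:
  reciprocity: (13/171) -> +(171/13)
  reduce: (2/13)
  pull out 2: (2/13) = -1  (since 13 mod 8 = 5)
  (1/13) = 1
Product of signs = -1

-1


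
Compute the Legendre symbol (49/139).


p = 139 is prime, so compute (49/139) with the reciprocity algorithm (Jacobi-symbol steps: pull out 2s via (2/n), flip via reciprocity, reduce):
  reciprocity: (49/139) -> +(139/49)
  reduce: (41/49)
  reciprocity: (41/49) -> +(49/41)
  reduce: (8/41)
  pull out 2: (2/41) = +1  (since 41 mod 8 = 1)
  pull out 2: (2/41) = +1  (since 41 mod 8 = 1)
  pull out 2: (2/41) = +1  (since 41 mod 8 = 1)
  (1/41) = 1
Product of signs = 1
(49/139) = 1

1


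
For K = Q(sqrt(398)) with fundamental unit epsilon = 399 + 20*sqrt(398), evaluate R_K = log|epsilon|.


epsilon = 399 + 20*sqrt(398)
= 797.9987
R = ln(797.9987)
= 6.6821

6.6821


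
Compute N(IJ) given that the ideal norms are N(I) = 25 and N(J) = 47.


N(IJ) = N(I) * N(J)
= 25 * 47
= 1175

1175


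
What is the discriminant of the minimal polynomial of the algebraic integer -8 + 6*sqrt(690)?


The element -8 + 6*sqrt(690) has minimal polynomial:
x^2 + 16*x - 24776
Discriminant = (16)^2 - 4*(-24776)
= 256 + 99104
= 99360

99360


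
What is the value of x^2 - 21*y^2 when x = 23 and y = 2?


x^2 - d*y^2
= 23^2 - 21*2^2
= 529 - 84
= 445

445


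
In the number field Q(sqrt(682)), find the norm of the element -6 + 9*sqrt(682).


N(a + b*sqrt(d)) = a^2 - d*b^2
= (-6)^2 - (682)*(9)^2
= 36 - 55242
= -55206

-55206


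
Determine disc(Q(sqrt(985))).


For K = Q(sqrt(d)) with d squarefree: disc(K) = d if d = 1 mod 4, and disc(K) = 4d if d = 2 or 3 mod 4.
Here d = 985, and d mod 4 = 1.
d = 1 mod 4 (O_K = Z[(1+sqrt(d))/2]), so disc(K) = d = 985

985


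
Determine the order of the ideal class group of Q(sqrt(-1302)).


K = Q(sqrt(-1302)). d mod 4 = 2, so D = disc(K) = 4d = -5208
h(K) equals the number of primitive reduced positive-definite forms (a, b, c) = a*x^2 + b*x*y + c*y^2 with b^2 - 4ac = D,
where reduced means |b| <= a <= c, with b >= 0 whenever |b| = a or a = c, and primitive means gcd(a, b, c) = 1.
Reduced forces 3a^2 <= |D| = 5208, so 1 <= a <= 41; b must have the parity of D, and c = (b^2 - D)/(4a) must be an integer >= a.
Enumerate a = 1..41, b in [-a, a]:
  a=1: (1, 0, 1302)  [1]
  a=2: (2, 0, 651)  [1]
  a=3: (3, 0, 434)  [1]
  a=4..5: none
  a=6: (6, 0, 217)  [1]
  a=7: (7, 0, 186)  [1]
  a=8..13: none
  a=14: (14, 0, 93)  [1]
  a=15..18: none
  a=19: (19, -6, 69), (19, 6, 69)  [2]
  a=20: none
  a=21: (21, 0, 62)  [1]
  a=22: none
  a=23: (23, -6, 57), (23, 6, 57)  [2]
  a=24..30: none
  a=31: (31, 0, 42)  [1]
  a=32..36: none
  a=37: (37, -34, 43), (37, 34, 43)  [2]
  a=38: (38, -32, 41), (38, 32, 41)  [2]
  a=39..41: none
Total reduced forms: 1 + 1 + 1 + 1 + 1 + 1 + 2 + 1 + 2 + 1 + 2 + 2 = 16
h = 16

16


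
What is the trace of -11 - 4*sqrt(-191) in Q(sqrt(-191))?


Tr(a + b*sqrt(d)) = (a + b*sqrt(d)) + (a - b*sqrt(d)) = 2a
= 2 * (-11)
= -22

-22


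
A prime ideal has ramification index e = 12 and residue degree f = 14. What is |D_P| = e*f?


|D_P| = e * f
= 12 * 14
= 168

168


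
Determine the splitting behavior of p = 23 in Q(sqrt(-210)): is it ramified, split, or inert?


K = Q(sqrt(-210)). Since d mod 4 = 2, disc(K) = -840.
Check p | disc: -840 mod 23 = 11.
p does not divide disc. Compute Legendre symbol (d/p):
20^((23-1)/2) mod 23 = -1
(d/p) = -1, so p is inert: (p) stays prime with e=1, f=2, g=1.
Therefore p is inert.

inert


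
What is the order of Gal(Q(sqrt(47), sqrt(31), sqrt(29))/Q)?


The 3 square roots of distinct primes are multiplicatively independent over Q,
so [K:Q] = 2^3 and Gal(K/Q) is isomorphic to (Z/2Z)^3.
|Gal| = 2^3 = 8

8


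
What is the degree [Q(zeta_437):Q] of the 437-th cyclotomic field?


The degree equals Euler's totient phi(437).
437 = 19 * 23
phi(437) = 396

396


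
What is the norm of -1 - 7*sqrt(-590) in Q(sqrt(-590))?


N(a + b*sqrt(d)) = a^2 - d*b^2
= (-1)^2 - (-590)*(-7)^2
= 1 + 28910
= 28911

28911


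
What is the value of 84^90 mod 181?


p = 181 is prime and the exponent is (p-1)/2 = 90, so by Euler's criterion 84^90 = (84/181) = +1 or -1 mod 181.
Compute by square-and-multiply:
  90 = 64 + 16 + 8 + 2 (binary 1011010)
  Repeated squaring mod 181: 84^1 = 84, 84^2 = 178, 84^4 = 9, 84^8 = 81, 84^16 = 45, 84^32 = 34, 84^64 = 70
  84^90 = 84^64 * 84^16 * 84^8 * 84^2 = 70 * 45 * 81 * 178 mod 181
    70 * 45 = 3150 = 73 mod 181
    73 * 81 = 5913 = 121 mod 181
    121 * 178 = 21538 = 180 mod 181
  84^90 = 180 mod 181
Result 180 = p - 1 = -1 mod 181: 84 is a quadratic non-residue mod 181. As a residue in [0, p-1] the value is 180.
84^90 mod 181 = 180

180
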